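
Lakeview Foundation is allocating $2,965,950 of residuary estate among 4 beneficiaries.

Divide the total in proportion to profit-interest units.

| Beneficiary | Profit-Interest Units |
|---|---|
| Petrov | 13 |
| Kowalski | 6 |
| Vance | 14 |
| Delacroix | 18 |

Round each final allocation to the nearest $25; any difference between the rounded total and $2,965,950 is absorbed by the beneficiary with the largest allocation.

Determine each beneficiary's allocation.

Petrov: $756,025 | Kowalski: $348,925 | Vance: $814,175 | Delacroix: $1,046,825

Profit-interest units total: 51.
Proportional shares: Petrov 13/51 × $2,965,950 = 756,026.47; Kowalski 6/51 × $2,965,950 = 348,935.29; Vance 14/51 × $2,965,950 = 814,182.35; Delacroix 18/51 × $2,965,950 = 1,046,805.88.
After rounding ($25): Petrov $756,025; Kowalski $348,925; Vance $814,175; Delacroix $1,046,800. Sum = $2,965,925.
Difference $2,965,950 − $2,965,925 = +$25 applied to largest allocation (Delacroix): Delacroix becomes $1,046,825.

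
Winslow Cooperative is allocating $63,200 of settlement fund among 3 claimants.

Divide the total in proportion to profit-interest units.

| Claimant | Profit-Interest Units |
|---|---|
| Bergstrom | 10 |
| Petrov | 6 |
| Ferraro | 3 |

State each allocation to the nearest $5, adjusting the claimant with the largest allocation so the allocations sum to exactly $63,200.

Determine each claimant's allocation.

Combined profit-interest units = 19.
Unrounded shares: Bergstrom 10/19 × $63,200 = 33,263.16; Petrov 6/19 × $63,200 = 19,957.89; Ferraro 3/19 × $63,200 = 9,978.95.
Rounded to nearest $5: Bergstrom $33,265; Petrov $19,960; Ferraro $9,980. Sum = $63,205.
Difference $63,200 − $63,205 = −$5 applied to largest allocation (Bergstrom): Bergstrom becomes $33,260.

Bergstrom: $33,260 · Petrov: $19,960 · Ferraro: $9,980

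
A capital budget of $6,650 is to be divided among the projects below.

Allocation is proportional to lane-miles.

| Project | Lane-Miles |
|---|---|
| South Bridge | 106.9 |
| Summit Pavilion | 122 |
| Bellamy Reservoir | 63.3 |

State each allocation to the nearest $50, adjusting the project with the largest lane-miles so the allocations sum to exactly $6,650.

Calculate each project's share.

Lane-miles total: 292.2.
Proportional shares: South Bridge 106.9/292.2 × $6,650 = 2,432.87; Summit Pavilion 122/292.2 × $6,650 = 2,776.52; Bellamy Reservoir 63.3/292.2 × $6,650 = 1,440.61.
Rounded to nearest $50: South Bridge $2,450; Summit Pavilion $2,800; Bellamy Reservoir $1,450. Sum = $6,700.
Difference $6,650 − $6,700 = −$50 applied to largest lane-miles (Summit Pavilion): Summit Pavilion becomes $2,750.

South Bridge: $2,450; Summit Pavilion: $2,750; Bellamy Reservoir: $1,450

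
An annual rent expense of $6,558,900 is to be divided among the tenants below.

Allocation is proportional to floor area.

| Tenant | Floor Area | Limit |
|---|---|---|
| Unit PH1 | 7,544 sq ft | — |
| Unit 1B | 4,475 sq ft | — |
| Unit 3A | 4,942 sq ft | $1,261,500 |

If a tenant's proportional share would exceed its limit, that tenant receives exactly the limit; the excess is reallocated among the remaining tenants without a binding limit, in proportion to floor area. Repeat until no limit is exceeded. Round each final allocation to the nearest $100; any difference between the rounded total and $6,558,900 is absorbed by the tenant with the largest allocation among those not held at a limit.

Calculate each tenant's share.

Unit PH1: $3,325,000 · Unit 1B: $1,972,400 · Unit 3A: $1,261,500

Combined floor area = 16,961.
Proportional shares (ignoring caps): Unit PH1 2,917,300.96; Unit 1B 1,730,503.95; Unit 3A 1,911,095.09.
Held at cap: Unit 3A ($1,261,500); remaining pool $5,297,400 reallocated over remaining floor area 12,019.
Redistributed shares: Unit PH1 3,325,034.16 → $3,325,000; Unit 1B 1,972,365.84 → $1,972,400.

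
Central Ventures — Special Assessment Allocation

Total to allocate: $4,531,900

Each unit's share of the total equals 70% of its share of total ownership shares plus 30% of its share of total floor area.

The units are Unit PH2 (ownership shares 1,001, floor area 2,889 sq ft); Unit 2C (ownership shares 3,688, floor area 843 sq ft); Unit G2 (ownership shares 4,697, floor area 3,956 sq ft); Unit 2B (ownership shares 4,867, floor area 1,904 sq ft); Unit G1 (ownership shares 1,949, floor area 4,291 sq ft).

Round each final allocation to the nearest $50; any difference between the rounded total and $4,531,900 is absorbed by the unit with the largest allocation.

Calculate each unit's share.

Unit PH2: $478,900 | Unit 2C: $804,650 | Unit G2: $1,307,100 | Unit 2B: $1,139,400 | Unit G1: $801,850

Totals — ownership shares 16,202, floor area 13,883.
Blended shares (70% ownership shares + 30% floor area): Unit PH2 0.1057; Unit 2C 0.1776; Unit G2 0.2884; Unit 2B 0.2514; Unit G1 0.1769.
Pro-rata amounts: Unit PH2 478,915.86; Unit 2C 804,660.95; Unit G2 1,307,079.64; Unit 2B 1,139,411.90; Unit G1 801,831.65.
Rounded to nearest $50: Unit PH2 $478,900; Unit 2C $804,650; Unit G2 $1,307,100; Unit 2B $1,139,400; Unit G1 $801,850. Sum = $4,531,900.
No rounding difference to absorb.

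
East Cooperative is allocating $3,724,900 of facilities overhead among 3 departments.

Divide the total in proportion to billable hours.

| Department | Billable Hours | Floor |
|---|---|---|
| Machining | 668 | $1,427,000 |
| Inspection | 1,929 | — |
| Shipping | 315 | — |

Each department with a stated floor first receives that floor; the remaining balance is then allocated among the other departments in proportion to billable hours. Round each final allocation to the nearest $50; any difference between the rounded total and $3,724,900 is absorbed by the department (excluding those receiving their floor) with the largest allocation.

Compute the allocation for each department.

Machining: $1,427,000 · Inspection: $1,975,350 · Shipping: $322,550

Fund the minimums — Machining $1,427,000. Balance $2,297,900.
Balance split over remaining billable hours 2,244: Inspection 1,975,333.82 → $1,975,350; Shipping 322,566.18 → $322,550.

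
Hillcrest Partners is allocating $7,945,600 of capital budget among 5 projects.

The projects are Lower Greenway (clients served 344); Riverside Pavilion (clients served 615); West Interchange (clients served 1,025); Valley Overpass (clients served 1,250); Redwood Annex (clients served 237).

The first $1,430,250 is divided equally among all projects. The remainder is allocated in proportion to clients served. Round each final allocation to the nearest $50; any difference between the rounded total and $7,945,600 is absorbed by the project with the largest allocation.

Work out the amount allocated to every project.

Lower Greenway: $931,750 · Riverside Pavilion: $1,440,450 · West Interchange: $2,210,050 · Valley Overpass: $2,632,450 · Redwood Annex: $730,900

Equal tier: $1,430,250 ÷ 5 = $286,050 apiece.
Remainder $6,515,350 by clients served (total 3,471): Lower Greenway 645,716.05 → $645,700; Riverside Pavilion 1,154,405.14 → $1,154,400; West Interchange 1,924,008.57 → $1,924,000; Valley Overpass 2,346,351.92 → $2,346,350; Redwood Annex 444,868.32 → $444,850.
Rounding difference +$50 on remainder applied to Valley Overpass.
Totals: Lower Greenway $286,050 + $645,700 = $931,750; Riverside Pavilion $286,050 + $1,154,400 = $1,440,450; West Interchange $286,050 + $1,924,000 = $2,210,050; Valley Overpass $286,050 + $2,346,400 = $2,632,450; Redwood Annex $286,050 + $444,850 = $730,900.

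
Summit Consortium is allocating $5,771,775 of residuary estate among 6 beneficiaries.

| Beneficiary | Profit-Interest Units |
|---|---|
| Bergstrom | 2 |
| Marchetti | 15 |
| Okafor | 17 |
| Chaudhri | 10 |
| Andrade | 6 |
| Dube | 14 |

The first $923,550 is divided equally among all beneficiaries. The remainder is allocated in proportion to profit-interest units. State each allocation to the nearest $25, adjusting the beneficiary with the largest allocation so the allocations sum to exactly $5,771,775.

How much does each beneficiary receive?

Bergstrom: $305,425 · Marchetti: $1,290,225 · Okafor: $1,441,750 · Chaudhri: $911,450 · Andrade: $608,450 · Dube: $1,214,475

First tranche $923,550 split equally: $153,925 each.
Remainder $4,848,225 by profit-interest units (total 64): Bergstrom 151,507.03 → $151,500; Marchetti 1,136,302.73 → $1,136,300; Okafor 1,287,809.77 → $1,287,800; Chaudhri 757,535.16 → $757,525; Andrade 454,521.09 → $454,525; Dube 1,060,549.22 → $1,060,550.
Rounding difference +$25 on remainder applied to Okafor.
Totals: Bergstrom $153,925 + $151,500 = $305,425; Marchetti $153,925 + $1,136,300 = $1,290,225; Okafor $153,925 + $1,287,825 = $1,441,750; Chaudhri $153,925 + $757,525 = $911,450; Andrade $153,925 + $454,525 = $608,450; Dube $153,925 + $1,060,550 = $1,214,475.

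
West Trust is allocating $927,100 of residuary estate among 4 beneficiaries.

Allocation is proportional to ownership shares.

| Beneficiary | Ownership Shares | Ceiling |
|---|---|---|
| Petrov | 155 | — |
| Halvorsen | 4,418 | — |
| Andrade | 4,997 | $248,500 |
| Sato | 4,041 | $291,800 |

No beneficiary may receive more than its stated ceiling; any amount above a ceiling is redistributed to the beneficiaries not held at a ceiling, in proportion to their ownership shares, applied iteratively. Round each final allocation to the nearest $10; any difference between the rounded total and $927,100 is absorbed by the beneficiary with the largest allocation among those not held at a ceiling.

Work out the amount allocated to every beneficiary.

Sum of ownership shares: 13,611.
Proportional shares (ignoring caps): Petrov 10,557.67; Halvorsen 300,927.76; Andrade 340,365.79; Sato 275,248.78.
Held at cap: Andrade ($248,500); balance $678,600 reallocated over remaining ownership shares 8,614.
Held at cap: Sato ($291,800); balance $386,800 reallocated over remaining ownership shares 4,573.
Redistributed shares: Petrov 13,110.43 → $13,110; Halvorsen 373,689.57 → $373,690.

Petrov: $13,110; Halvorsen: $373,690; Andrade: $248,500; Sato: $291,800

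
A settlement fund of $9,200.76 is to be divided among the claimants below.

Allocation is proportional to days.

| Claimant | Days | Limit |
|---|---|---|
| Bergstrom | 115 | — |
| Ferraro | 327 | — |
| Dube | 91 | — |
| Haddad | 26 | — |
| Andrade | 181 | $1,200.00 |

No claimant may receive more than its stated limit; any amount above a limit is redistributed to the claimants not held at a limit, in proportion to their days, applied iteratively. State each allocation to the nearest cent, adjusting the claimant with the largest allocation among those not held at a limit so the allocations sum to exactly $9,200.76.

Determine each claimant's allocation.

Bergstrom: $1,645.95 · Ferraro: $4,680.23 · Dube: $1,302.45 · Haddad: $372.13 · Andrade: $1,200.00

Combined days = 740.
Unconstrained shares: Bergstrom 1,429.8478; Ferraro 4,065.7412; Dube 1,131.4448; Haddad 323.2699; Andrade 2,250.4562.
Capped: Andrade ($1,200.00); balance $8,000.76 reallocated over remaining days 559.
Remaining shares: Bergstrom 1,645.9524 → $1,645.95; Ferraro 4,680.2299 → $4,680.23; Dube 1,302.4493 → $1,302.45; Haddad 372.1284 → $372.13.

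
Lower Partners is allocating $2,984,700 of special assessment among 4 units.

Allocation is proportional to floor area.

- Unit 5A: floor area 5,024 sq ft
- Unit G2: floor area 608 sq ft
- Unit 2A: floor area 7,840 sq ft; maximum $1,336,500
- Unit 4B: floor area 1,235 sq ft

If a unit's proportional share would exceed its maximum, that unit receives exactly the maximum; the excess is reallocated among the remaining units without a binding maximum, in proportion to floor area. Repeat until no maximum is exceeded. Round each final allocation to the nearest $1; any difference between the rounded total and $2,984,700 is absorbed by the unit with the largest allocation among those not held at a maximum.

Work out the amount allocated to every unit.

Sum of floor area: 14,707.
Proportional shares (ignoring caps): Unit 5A 1,019,591.54; Unit G2 123,390.06; Unit 2A 1,591,082.34; Unit 4B 250,636.06.
Held at cap: Unit 2A ($1,336,500); balance $1,648,200 reallocated over remaining floor area 6,867.
Redistributed shares: Unit 5A 1,205,847.79 → $1,205,848; Unit G2 145,930.62 → $145,931; Unit 4B 296,421.58 → $296,422.
Rounding difference −$1 applied to Unit 5A → $1,205,847.

Unit 5A: $1,205,847; Unit G2: $145,931; Unit 2A: $1,336,500; Unit 4B: $296,422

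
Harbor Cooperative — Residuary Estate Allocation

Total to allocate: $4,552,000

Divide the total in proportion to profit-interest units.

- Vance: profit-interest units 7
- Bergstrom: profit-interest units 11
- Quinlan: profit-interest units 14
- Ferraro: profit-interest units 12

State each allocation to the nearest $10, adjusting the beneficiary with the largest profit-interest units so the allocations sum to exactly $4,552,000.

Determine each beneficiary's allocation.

Vance: $724,180; Bergstrom: $1,138,000; Quinlan: $1,448,370; Ferraro: $1,241,450

Total profit-interest units = 7 + 11 + 14 + 12 = 44.
Pro-rata amounts: Vance 724,181.82; Bergstrom 1,138,000.00; Quinlan 1,448,363.64; Ferraro 1,241,454.55.
Rounded to nearest $10: Vance $724,180; Bergstrom $1,138,000; Quinlan $1,448,360; Ferraro $1,241,450. Sum = $4,551,990.
Difference $4,552,000 − $4,551,990 = +$10 applied to largest profit-interest units (Quinlan): Quinlan becomes $1,448,370.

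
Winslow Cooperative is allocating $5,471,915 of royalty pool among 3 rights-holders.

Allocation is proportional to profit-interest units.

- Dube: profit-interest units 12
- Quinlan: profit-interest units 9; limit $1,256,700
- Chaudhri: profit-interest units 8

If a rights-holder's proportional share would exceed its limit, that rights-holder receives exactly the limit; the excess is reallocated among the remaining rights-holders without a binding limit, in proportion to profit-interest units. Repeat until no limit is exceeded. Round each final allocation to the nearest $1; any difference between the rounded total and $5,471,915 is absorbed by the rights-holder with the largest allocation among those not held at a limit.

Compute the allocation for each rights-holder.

Combined profit-interest units = 29.
Unconstrained shares: Dube 2,264,240.69; Quinlan 1,698,180.52; Chaudhri 1,509,493.79.
Cap binds for Quinlan ($1,256,700); remaining pool $4,215,215 reallocated over remaining profit-interest units 20.
Redistributed shares: Dube 2,529,129.00 → $2,529,129; Chaudhri 1,686,086.00 → $1,686,086.

Dube: $2,529,129 | Quinlan: $1,256,700 | Chaudhri: $1,686,086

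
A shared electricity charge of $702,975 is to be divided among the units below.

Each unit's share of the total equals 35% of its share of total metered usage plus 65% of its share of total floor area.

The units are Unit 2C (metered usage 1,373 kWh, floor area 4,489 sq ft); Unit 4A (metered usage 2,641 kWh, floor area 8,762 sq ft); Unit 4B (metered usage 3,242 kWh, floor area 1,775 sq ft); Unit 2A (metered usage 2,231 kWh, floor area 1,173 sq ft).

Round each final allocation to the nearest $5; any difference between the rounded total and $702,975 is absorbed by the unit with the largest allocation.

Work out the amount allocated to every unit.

Unit 2C: $162,230 | Unit 4A: $315,650 | Unit 4B: $134,150 | Unit 2A: $90,945

Metered usage total 9,487; floor area total 16,199.
Combined weights (35% metered usage + 65% floor area): Unit 2C 0.2308; Unit 4A 0.4490; Unit 4B 0.1908; Unit 2A 0.1294.
Unrounded shares: Unit 2C 162,231.76; Unit 4A 315,647.56; Unit 4B 134,148.23; Unit 2A 90,947.45.
Rounded to nearest $5: Unit 2C $162,230; Unit 4A $315,650; Unit 4B $134,150; Unit 2A $90,945. Sum = $702,975.
No rounding difference to absorb.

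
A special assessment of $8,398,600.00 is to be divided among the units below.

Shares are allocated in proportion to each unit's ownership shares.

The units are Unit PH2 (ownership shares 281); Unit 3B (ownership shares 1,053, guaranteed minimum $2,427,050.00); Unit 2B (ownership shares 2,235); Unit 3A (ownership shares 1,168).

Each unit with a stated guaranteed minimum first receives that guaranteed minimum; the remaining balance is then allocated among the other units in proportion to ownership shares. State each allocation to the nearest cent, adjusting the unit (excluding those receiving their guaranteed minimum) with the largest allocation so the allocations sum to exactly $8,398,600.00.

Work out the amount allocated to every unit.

Unit PH2: $455,484.68; Unit 3B: $2,427,050.00; Unit 2B: $3,622,805.17; Unit 3A: $1,893,260.15

Minimums first: Unit 3B $2,427,050.00. Balance $5,971,550.00.
Balance split over remaining ownership shares 3,684: Unit PH2 455,484.6770 → $455,484.68; Unit 2B 3,622,805.1710 → $3,622,805.17; Unit 3A 1,893,260.1520 → $1,893,260.15.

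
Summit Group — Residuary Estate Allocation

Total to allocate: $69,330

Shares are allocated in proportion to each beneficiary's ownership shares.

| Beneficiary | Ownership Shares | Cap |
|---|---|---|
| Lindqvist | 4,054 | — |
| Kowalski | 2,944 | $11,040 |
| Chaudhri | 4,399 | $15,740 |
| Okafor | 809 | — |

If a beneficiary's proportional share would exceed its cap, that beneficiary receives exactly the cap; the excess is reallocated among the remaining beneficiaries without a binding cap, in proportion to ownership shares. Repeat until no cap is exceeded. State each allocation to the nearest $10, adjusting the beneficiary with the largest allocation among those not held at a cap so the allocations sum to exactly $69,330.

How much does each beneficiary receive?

Lindqvist: $35,470; Kowalski: $11,040; Chaudhri: $15,740; Okafor: $7,080

Total ownership shares = 12,206.
Proportional shares (ignoring caps): Lindqvist 23,026.69; Kowalski 16,721.90; Chaudhri 24,986.29; Okafor 4,595.11.
Cap binds for Kowalski ($11,040), Chaudhri ($15,740); balance $42,550 reallocated over remaining ownership shares 4,863.
Redistributed shares: Lindqvist 35,471.46 → $35,470; Okafor 7,078.54 → $7,080.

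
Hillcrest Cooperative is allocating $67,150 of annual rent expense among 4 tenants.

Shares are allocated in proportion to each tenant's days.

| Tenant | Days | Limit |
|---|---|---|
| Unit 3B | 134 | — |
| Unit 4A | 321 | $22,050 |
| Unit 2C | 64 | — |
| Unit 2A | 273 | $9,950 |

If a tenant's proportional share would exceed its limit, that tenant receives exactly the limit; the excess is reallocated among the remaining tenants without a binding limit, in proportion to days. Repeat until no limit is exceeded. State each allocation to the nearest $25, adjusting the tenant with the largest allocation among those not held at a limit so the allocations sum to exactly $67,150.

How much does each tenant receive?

Unit 3B: $23,800 · Unit 4A: $22,050 · Unit 2C: $11,350 · Unit 2A: $9,950

Total days = 792.
Proportional shares (ignoring caps): Unit 3B 11,361.24; Unit 4A 27,216.10; Unit 2C 5,426.26; Unit 2A 23,146.40.
Held at cap: Unit 4A ($22,050), Unit 2A ($9,950); residual $35,150 reallocated over remaining days 198.
Shares after redistribution: Unit 3B 23,788.38 → $23,800; Unit 2C 11,361.62 → $11,350.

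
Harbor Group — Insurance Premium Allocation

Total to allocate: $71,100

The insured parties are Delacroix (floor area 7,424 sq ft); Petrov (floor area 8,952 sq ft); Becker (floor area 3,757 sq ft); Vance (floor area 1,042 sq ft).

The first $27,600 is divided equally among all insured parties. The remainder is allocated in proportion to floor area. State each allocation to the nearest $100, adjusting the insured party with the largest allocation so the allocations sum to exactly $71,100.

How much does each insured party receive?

Delacroix: $22,200 · Petrov: $25,300 · Becker: $14,600 · Vance: $9,000

First tranche $27,600 split equally: $6,900 each.
Remainder $43,500 by floor area (total 21,175): Delacroix 15,251.19 → $15,300; Petrov 18,390.18 → $18,400; Becker 7,718.04 → $7,700; Vance 2,140.59 → $2,100.
Totals: Delacroix $6,900 + $15,300 = $22,200; Petrov $6,900 + $18,400 = $25,300; Becker $6,900 + $7,700 = $14,600; Vance $6,900 + $2,100 = $9,000.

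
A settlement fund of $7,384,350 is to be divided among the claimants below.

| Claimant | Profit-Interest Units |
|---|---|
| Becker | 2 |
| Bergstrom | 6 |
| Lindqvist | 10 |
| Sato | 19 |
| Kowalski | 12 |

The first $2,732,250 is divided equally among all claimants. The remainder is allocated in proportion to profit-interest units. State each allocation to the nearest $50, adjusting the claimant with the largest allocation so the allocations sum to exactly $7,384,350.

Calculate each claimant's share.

Becker: $736,350; Bergstrom: $1,116,100; Lindqvist: $1,495,850; Sato: $2,350,300; Kowalski: $1,685,750

First tranche $2,732,250 split equally: $546,450 each.
Remainder $4,652,100 by profit-interest units (total 49): Becker 189,881.63 → $189,900; Bergstrom 569,644.90 → $569,650; Lindqvist 949,408.16 → $949,400; Sato 1,803,875.51 → $1,803,900; Kowalski 1,139,289.80 → $1,139,300.
Rounding difference −$50 on remainder applied to Sato.
Totals: Becker $546,450 + $189,900 = $736,350; Bergstrom $546,450 + $569,650 = $1,116,100; Lindqvist $546,450 + $949,400 = $1,495,850; Sato $546,450 + $1,803,850 = $2,350,300; Kowalski $546,450 + $1,139,300 = $1,685,750.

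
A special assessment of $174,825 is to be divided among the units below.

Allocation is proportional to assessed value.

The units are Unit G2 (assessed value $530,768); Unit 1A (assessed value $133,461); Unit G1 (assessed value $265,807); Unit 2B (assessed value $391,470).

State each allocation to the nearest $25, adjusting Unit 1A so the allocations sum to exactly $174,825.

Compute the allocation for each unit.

Unit G2: $70,225; Unit 1A: $17,625; Unit G1: $35,175; Unit 2B: $51,800

Total assessed value = 1,321,506.
Raw shares: Unit G2 530,768/1,321,506 × $174,825 = 70,216.49; Unit 1A 133,461/1,321,506 × $174,825 = 17,655.86; Unit G1 265,807/1,321,506 × $174,825 = 35,164.21; Unit 2B 391,470/1,321,506 × $174,825 = 51,788.45.
Rounded to nearest $25: Unit G2 $70,225; Unit 1A $17,650; Unit G1 $35,175; Unit 2B $51,800. Sum = $174,850.
Difference $174,825 − $174,850 = −$25 applied to Unit 1A: Unit 1A becomes $17,625.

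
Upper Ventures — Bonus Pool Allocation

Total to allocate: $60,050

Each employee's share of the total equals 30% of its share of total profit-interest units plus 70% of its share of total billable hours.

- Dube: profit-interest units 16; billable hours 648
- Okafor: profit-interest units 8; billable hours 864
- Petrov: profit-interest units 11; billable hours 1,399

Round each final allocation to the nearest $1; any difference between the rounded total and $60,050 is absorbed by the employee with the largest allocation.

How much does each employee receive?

Dube: $17,593 · Okafor: $16,594 · Petrov: $25,863

Profit-interest units total 35; billable hours total 2,911.
Combined weights (30% profit-interest units + 70% billable hours): Dube 0.2930; Okafor 0.2763; Petrov 0.4307.
Raw shares: Dube 17,592.58; Okafor 16,593.92; Petrov 25,863.49.
After rounding ($1): Dube $17,593; Okafor $16,594; Petrov $25,863. Sum = $60,050.
Sum already equals the total — no adjustment.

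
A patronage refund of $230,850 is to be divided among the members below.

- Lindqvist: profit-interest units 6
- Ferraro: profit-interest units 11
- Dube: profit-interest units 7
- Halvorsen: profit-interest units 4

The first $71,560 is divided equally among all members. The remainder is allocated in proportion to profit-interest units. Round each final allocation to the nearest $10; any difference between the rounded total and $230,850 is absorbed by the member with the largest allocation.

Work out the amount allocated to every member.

Lindqvist: $52,020 · Ferraro: $80,470 · Dube: $57,710 · Halvorsen: $40,650

Equal tier: $71,560 ÷ 4 = $17,890 apiece.
Remainder $159,290 by profit-interest units (total 28): Lindqvist 34,133.57 → $34,130; Ferraro 62,578.21 → $62,580; Dube 39,822.50 → $39,820; Halvorsen 22,755.71 → $22,760.
Totals: Lindqvist $17,890 + $34,130 = $52,020; Ferraro $17,890 + $62,580 = $80,470; Dube $17,890 + $39,820 = $57,710; Halvorsen $17,890 + $22,760 = $40,650.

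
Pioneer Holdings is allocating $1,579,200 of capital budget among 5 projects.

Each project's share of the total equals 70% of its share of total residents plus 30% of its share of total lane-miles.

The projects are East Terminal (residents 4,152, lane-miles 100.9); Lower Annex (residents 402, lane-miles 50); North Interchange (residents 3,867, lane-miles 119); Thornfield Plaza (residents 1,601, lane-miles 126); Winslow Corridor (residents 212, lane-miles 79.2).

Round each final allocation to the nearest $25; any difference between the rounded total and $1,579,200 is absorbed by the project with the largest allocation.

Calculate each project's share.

Residents total 10,234; lane-miles total 475.1.
Blended shares (70% residents + 30% lane-miles): East Terminal 0.3477; Lower Annex 0.0591; North Interchange 0.3396; Thornfield Plaza 0.1891; Winslow Corridor 0.0645.
Raw shares: East Terminal 549,099.57; Lower Annex 93,281.58; North Interchange 536,363.85; Thornfield Plaza 298,578.90; Winslow Corridor 101,876.10.
At nearest $25: East Terminal $549,100; Lower Annex $93,275; North Interchange $536,375; Thornfield Plaza $298,575; Winslow Corridor $101,875. Sum = $1,579,200.
Sum already equals the total — no adjustment.

East Terminal: $549,100 · Lower Annex: $93,275 · North Interchange: $536,375 · Thornfield Plaza: $298,575 · Winslow Corridor: $101,875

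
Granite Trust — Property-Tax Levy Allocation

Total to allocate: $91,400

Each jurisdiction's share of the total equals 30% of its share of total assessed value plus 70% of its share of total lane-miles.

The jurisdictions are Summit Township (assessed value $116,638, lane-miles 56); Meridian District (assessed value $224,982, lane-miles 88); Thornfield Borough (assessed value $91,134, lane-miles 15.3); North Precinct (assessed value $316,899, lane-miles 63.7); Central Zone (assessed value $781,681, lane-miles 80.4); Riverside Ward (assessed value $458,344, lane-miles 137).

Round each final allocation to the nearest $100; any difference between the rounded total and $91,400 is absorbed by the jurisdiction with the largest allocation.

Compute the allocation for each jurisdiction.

Assessed value total 1,989,678; lane-miles total 440.4.
Blended shares (30% assessed value + 70% lane-miles): Summit Township 0.1066; Meridian District 0.1738; Thornfield Borough 0.0381; North Precinct 0.1490; Central Zone 0.2457; Riverside Ward 0.2869.
Unrounded shares: Summit Township 9,742.92; Meridian District 15,884.88; Thornfield Borough 3,478.67; North Precinct 13,621.37; Central Zone 22,452.72; Riverside Ward 26,219.45.
At nearest $100: Summit Township $9,700; Meridian District $15,900; Thornfield Borough $3,500; North Precinct $13,600; Central Zone $22,500; Riverside Ward $26,200. Sum = $91,400.
Sum already equals the total — no adjustment.

Summit Township: $9,700; Meridian District: $15,900; Thornfield Borough: $3,500; North Precinct: $13,600; Central Zone: $22,500; Riverside Ward: $26,200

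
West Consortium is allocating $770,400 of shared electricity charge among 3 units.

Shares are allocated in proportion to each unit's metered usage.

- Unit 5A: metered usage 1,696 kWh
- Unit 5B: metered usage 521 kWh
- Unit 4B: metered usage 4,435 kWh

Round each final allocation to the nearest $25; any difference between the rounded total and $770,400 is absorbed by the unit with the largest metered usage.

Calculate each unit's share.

Unit 5A: $196,425; Unit 5B: $60,350; Unit 4B: $513,625

Total metered usage = 6,652.
Proportional shares: Unit 5A 1,696/6,652 × $770,400 = 196,421.89; Unit 5B 521/6,652 × $770,400 = 60,339.51; Unit 4B 4,435/6,652 × $770,400 = 513,638.60.
Rounded to nearest $25: Unit 5A $196,425; Unit 5B $60,350; Unit 4B $513,650. Sum = $770,425.
Difference $770,400 − $770,425 = −$25 applied to largest metered usage (Unit 4B): Unit 4B becomes $513,625.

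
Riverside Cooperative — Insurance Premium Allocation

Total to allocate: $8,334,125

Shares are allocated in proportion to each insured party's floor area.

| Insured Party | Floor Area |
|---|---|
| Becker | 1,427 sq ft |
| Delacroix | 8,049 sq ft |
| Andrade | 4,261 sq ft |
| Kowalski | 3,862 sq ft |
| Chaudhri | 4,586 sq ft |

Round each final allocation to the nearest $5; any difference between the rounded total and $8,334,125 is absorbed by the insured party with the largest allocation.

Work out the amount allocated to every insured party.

Total floor area = 22,185.
Unrounded shares: Becker 1,427/22,185 × $8,334,125 = 536,073.76; Delacroix 8,049/22,185 × $8,334,125 = 3,023,726.49; Andrade 4,261/22,185 × $8,334,125 = 1,600,707.98; Kowalski 3,862/22,185 × $8,334,125 = 1,450,817.70; Chaudhri 4,586/22,185 × $8,334,125 = 1,722,799.06.
Rounded to nearest $5: Becker $536,075; Delacroix $3,023,725; Andrade $1,600,710; Kowalski $1,450,820; Chaudhri $1,722,800. Sum = $8,334,130.
Difference $8,334,125 − $8,334,130 = −$5 applied to largest allocation (Delacroix): Delacroix becomes $3,023,720.

Becker: $536,075; Delacroix: $3,023,720; Andrade: $1,600,710; Kowalski: $1,450,820; Chaudhri: $1,722,800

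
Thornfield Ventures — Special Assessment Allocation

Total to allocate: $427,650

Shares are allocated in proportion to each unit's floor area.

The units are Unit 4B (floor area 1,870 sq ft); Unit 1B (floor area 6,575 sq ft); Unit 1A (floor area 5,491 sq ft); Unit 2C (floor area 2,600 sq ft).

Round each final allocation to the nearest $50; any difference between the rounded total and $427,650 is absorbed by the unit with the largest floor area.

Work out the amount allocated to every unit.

Floor area total: 1,870 + 6,575 + 5,491 + 2,600 = 16,536.
Raw shares: Unit 4B 48,361.48; Unit 1B 170,041.05; Unit 1A 142,006.90; Unit 2C 67,240.57.
After rounding ($50): Unit 4B $48,350; Unit 1B $170,050; Unit 1A $142,000; Unit 2C $67,250. Sum = $427,650.
Sum already equals the total — no adjustment.

Unit 4B: $48,350 · Unit 1B: $170,050 · Unit 1A: $142,000 · Unit 2C: $67,250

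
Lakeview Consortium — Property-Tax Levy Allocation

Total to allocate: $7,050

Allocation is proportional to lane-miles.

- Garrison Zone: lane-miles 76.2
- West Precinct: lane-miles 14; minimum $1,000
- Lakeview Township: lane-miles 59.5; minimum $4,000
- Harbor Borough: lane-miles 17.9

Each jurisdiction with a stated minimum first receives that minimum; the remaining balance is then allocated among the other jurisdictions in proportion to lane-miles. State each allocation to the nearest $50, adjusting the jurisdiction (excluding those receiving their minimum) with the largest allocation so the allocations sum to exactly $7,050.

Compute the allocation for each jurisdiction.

Garrison Zone: $1,650; West Precinct: $1,000; Lakeview Township: $4,000; Harbor Borough: $400

Guaranteed amounts: West Precinct $1,000; Lakeview Township $4,000. Balance $2,050.
Balance split over remaining lane-miles 94.1: Garrison Zone 1,660.04 → $1,650; Harbor Borough 389.96 → $400.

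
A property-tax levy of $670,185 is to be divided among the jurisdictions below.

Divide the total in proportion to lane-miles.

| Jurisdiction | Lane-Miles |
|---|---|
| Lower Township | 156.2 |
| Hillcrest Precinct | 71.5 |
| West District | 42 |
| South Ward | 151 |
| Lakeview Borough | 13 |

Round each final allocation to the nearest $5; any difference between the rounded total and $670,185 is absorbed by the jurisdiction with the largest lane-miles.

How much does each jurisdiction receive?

Combined lane-miles = 433.7.
Raw shares: Lower Township 156.2/433.7 × $670,185 = 241,371.68; Hillcrest Precinct 71.5/433.7 × $670,185 = 110,487.04; West District 42/433.7 × $670,185 = 64,901.48; South Ward 151/433.7 × $670,185 = 233,336.26; Lakeview Borough 13/433.7 × $670,185 = 20,088.55.
Rounded to nearest $5: Lower Township $241,370; Hillcrest Precinct $110,485; West District $64,900; South Ward $233,335; Lakeview Borough $20,090. Sum = $670,180.
Difference $670,185 − $670,180 = +$5 applied to largest lane-miles (Lower Township): Lower Township becomes $241,375.

Lower Township: $241,375 · Hillcrest Precinct: $110,485 · West District: $64,900 · South Ward: $233,335 · Lakeview Borough: $20,090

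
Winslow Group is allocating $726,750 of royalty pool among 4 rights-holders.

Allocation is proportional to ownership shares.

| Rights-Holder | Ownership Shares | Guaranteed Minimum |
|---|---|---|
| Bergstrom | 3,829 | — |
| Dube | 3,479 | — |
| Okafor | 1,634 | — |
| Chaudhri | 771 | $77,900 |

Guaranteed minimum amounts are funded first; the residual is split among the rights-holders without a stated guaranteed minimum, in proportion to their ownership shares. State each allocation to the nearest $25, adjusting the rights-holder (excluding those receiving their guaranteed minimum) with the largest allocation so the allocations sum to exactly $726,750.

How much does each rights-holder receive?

Bergstrom: $277,825 | Dube: $252,450 | Okafor: $118,575 | Chaudhri: $77,900

Fund the minimums — Chaudhri $77,900. Residual $648,850.
Residual split over remaining ownership shares 8,942: Bergstrom 277,840.15 → $277,850; Dube 252,443.43 → $252,450; Okafor 118,566.42 → $118,575.
Rounding difference −$25 applied to Bergstrom → $277,825.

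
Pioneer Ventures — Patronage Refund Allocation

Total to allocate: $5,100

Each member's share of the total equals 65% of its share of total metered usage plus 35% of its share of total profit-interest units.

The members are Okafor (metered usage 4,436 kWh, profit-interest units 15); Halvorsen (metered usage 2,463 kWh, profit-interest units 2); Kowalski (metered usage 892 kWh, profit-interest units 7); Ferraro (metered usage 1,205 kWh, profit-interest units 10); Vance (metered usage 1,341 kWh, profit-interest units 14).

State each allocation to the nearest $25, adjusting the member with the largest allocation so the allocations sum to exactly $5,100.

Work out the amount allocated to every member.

Totals — metered usage 10,337, profit-interest units 48.
Blended shares (65% metered usage + 35% profit-interest units): Okafor 0.3883; Halvorsen 0.1695; Kowalski 0.1071; Ferraro 0.1487; Vance 0.1864.
Proportional shares: Okafor 1,980.41; Halvorsen 864.24; Kowalski 546.37; Ferraro 758.31; Vance 950.67.
Rounded to nearest $25: Okafor $1,975; Halvorsen $875; Kowalski $550; Ferraro $750; Vance $950. Sum = $5,100.
Sum already equals the total — no adjustment.

Okafor: $1,975 | Halvorsen: $875 | Kowalski: $550 | Ferraro: $750 | Vance: $950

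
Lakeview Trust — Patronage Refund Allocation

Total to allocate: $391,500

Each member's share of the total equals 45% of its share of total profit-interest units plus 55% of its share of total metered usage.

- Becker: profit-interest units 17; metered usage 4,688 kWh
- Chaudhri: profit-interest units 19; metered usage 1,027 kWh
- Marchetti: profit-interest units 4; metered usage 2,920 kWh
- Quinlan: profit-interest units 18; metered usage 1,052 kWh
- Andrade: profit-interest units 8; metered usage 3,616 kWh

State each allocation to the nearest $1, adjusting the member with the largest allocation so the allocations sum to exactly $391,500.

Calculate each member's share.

Becker: $121,259; Chaudhri: $67,340; Marchetti: $57,941; Quinlan: $65,076; Andrade: $79,884

Profit-interest units total 66; metered usage total 13,303.
Combined weights (45% profit-interest units + 55% metered usage): Becker 0.3097; Chaudhri 0.1720; Marchetti 0.1480; Quinlan 0.1662; Andrade 0.2040.
Pro-rata amounts: Becker 121,259.31; Chaudhri 67,340.27; Marchetti 57,940.97; Quinlan 65,075.61; Andrade 79,883.84.
Rounded to nearest $1: Becker $121,259; Chaudhri $67,340; Marchetti $57,941; Quinlan $65,076; Andrade $79,884. Sum = $391,500.
Rounded total matches; no reconciliation needed.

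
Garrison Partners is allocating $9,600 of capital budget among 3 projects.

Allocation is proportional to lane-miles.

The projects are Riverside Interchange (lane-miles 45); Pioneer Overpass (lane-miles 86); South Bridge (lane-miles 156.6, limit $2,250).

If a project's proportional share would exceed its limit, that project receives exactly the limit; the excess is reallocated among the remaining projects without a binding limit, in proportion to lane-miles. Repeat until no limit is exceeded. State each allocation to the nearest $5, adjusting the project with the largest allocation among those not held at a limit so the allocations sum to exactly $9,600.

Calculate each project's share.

Lane-miles total: 287.6.
Pro-rata shares before constraints: Riverside Interchange 1,502.09; Pioneer Overpass 2,870.65; South Bridge 5,227.26.
Capped: South Bridge ($2,250); balance $7,350 reallocated over remaining lane-miles 131.
Remaining shares: Riverside Interchange 2,524.81 → $2,525; Pioneer Overpass 4,825.19 → $4,825.

Riverside Interchange: $2,525 · Pioneer Overpass: $4,825 · South Bridge: $2,250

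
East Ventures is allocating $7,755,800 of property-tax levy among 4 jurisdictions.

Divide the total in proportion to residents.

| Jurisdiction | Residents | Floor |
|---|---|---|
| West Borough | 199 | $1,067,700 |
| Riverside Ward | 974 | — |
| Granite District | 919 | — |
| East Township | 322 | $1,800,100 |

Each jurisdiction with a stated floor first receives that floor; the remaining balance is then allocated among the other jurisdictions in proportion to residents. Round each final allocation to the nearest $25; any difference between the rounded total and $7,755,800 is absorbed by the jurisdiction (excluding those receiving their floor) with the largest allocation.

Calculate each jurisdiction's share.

West Borough: $1,067,700 · Riverside Ward: $2,515,000 · Granite District: $2,373,000 · East Township: $1,800,100

Guaranteed amounts: West Borough $1,067,700; East Township $1,800,100. Remaining pool $4,888,000.
Remaining pool split over remaining residents 1,893: Riverside Ward 2,515,008.98 → $2,515,000; Granite District 2,372,991.02 → $2,373,000.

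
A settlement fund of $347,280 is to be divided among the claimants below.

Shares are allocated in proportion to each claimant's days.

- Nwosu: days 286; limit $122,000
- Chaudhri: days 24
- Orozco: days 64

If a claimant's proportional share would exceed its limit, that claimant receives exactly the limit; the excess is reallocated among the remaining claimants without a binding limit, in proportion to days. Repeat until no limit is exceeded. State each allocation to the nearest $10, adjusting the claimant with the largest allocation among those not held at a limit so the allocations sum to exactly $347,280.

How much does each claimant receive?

Nwosu: $122,000 | Chaudhri: $61,440 | Orozco: $163,840

Total days = 374.
Proportional shares (ignoring caps): Nwosu 265,567.06; Chaudhri 22,285.35; Orozco 59,427.59.
Capped: Nwosu ($122,000); residual $225,280 reallocated over remaining days 88.
Shares after redistribution: Chaudhri 61,440.00 → $61,440; Orozco 163,840.00 → $163,840.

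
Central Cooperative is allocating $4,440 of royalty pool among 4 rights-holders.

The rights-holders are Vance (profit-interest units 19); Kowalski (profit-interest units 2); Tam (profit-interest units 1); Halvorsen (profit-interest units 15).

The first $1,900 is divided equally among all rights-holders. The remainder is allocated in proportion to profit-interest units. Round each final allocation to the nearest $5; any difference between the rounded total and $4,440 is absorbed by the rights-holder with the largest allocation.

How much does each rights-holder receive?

Vance: $1,780; Kowalski: $610; Tam: $545; Halvorsen: $1,505

Equal tier: $1,900 ÷ 4 = $475 apiece.
Remainder $2,540 by profit-interest units (total 37): Vance 1,304.32 → $1,305; Kowalski 137.30 → $135; Tam 68.65 → $70; Halvorsen 1,029.73 → $1,030.
Totals: Vance $475 + $1,305 = $1,780; Kowalski $475 + $135 = $610; Tam $475 + $70 = $545; Halvorsen $475 + $1,030 = $1,505.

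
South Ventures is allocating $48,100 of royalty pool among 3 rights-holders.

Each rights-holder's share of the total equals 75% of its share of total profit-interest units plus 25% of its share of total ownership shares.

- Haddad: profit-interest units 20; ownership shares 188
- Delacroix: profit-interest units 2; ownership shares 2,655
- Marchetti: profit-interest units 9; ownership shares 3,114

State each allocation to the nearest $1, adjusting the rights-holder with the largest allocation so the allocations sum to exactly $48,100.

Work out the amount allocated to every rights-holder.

Haddad: $23,654 | Delacroix: $7,687 | Marchetti: $16,759

Profit-interest units total 31; ownership shares total 5,957.
Combined weights (75% profit-interest units + 25% ownership shares): Haddad 0.4918; Delacroix 0.1598; Marchetti 0.3484.
Proportional shares: Haddad 23,653.70; Delacroix 7,686.89; Marchetti 16,759.41.
At nearest $1: Haddad $23,654; Delacroix $7,687; Marchetti $16,759. Sum = $48,100.
Rounded total matches; no reconciliation needed.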